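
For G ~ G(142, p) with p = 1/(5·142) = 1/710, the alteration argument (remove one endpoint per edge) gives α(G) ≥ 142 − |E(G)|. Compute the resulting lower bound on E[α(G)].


E[|E(G)|] = C(142, 2)·p = 10011 · (1/710) = 141/10.
E[α(G)] ≥ n − E[|E(G)|] = 142 − 141/10 = 1279/10.
Numerically: ≈ 127.900000.
(This is only a lower bound; the true E[α(G)] may be larger.)

E[α(G)] ≥ 1279/10 ≈ 127.900000.


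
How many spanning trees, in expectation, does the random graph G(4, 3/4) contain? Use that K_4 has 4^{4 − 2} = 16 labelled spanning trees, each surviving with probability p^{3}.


K_4 has 4^{4 − 2} = 16 labelled spanning trees.
For each such spanning tree H, let X_H = 1 if all 3 edges of H are present in G. Then P[X_H = 1] = p^{3} = (3/4)^{3} = 27/64.
Summing the indicators: E[X] = Σ_H E[X_H] = 16 · p^{3} = 16 · 27/64 = 27/4.
Numerically: E[X] ≈ 6.75.

E[X] = 16 · (3/4)^{3} = 27/4 ≈ 6.75.


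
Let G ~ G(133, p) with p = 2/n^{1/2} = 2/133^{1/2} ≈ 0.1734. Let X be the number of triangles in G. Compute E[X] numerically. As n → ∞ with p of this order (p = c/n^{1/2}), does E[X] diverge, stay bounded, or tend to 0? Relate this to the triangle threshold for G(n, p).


Number of potential triangles: C(133, 3) = 383306.
Each occurs with probability p³ ≈ (0.1734)³ ≈ 5.215699e-03.
By linearity: E[X] = C(133, 3)·p³ ≈ 383306 · 5.215699e-03 ≈ 1999.2087.
Since α = 1/2 < 1, p = c/n^{1/2} ≫ 1/n is above the triangle threshold p ~ 1/n. Asymptotically E[X] ~ (c³/6)·n^{3(1−α)} = (2³/6)·n^{1.5} → ∞; triangles are abundant w.h.p.

E[X] ≈ 1999.2087; in regime p = Θ(1/n^{1/2}) E[X] diverges (above the triangle threshold p ~ 1/n).


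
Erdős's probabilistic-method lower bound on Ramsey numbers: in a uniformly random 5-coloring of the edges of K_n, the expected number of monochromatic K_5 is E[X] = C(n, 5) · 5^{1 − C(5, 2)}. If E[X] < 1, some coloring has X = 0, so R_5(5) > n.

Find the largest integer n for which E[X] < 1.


We need C(n, 5) · 5^{1 − 10} < 1, i.e. C(n, 5) < 5^{10 − 1} = 1953125.
Check values of n near the boundary:
  n = 43: C(43, 5) = 962598; 962598 < 1953125? YES
  n = 44: C(44, 5) = 1086008; 1086008 < 1953125? YES
  n = 45: C(45, 5) = 1221759; 1221759 < 1953125? YES
  n = 46: C(46, 5) = 1370754; 1370754 < 1953125? YES
  n = 47: C(47, 5) = 1533939; 1533939 < 1953125? YES
  n = 48: C(48, 5) = 1712304; 1712304 < 1953125? YES
  n = 49: C(49, 5) = 1906884; 1906884 < 1953125? YES
  n = 50: C(50, 5) = 2118760; 2118760 < 1953125? NO
The largest n with C(n, 5) < 1953125 is n = 49 (where E[X] = 1906884/1953125 ≈ 0.9763246). Hence R_5(5) > 49, i.e. R_5(5) ≥ 50.

Largest n = 49; hence R_5(5) > 49.


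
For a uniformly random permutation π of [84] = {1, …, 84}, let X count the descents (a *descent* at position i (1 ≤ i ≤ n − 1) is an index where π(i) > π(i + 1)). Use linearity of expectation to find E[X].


Write X = Σ X_I over i = 1, …, 83, with X_I the indicator of one descent.
There are 83 indicators.
For each fixed i, the pair (π(i), π(i+1)) is a uniformly random ordered pair of distinct values from {1, …, 84}; by symmetry P[π(i) > π(i+1)] = 1/2.
By linearity: E[X] = 83 · (1/2) = (84 − 1) · (1/2) = 83/2 ≈ 41.500.

E[X] = 83/2 = 41.500.


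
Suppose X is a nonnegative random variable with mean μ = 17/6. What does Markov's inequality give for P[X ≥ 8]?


μ = E[X] = 17/6, a = 8.
Markov: P[X ≥ 8] ≤ μ/a = (17/6)/8 = 17/48.
Numerically: ≈ 0.3542.
(Since a = 8 > μ = 2.8333, the bound 17/48 is < 1 and informative.)

P[X ≥ 8] ≤ 17/48 ≈ 0.3542.


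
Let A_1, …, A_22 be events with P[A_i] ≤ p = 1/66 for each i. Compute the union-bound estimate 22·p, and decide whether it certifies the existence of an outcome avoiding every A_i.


Union bound: P[∪_{i=1}^{22} A_i] ≤ Σ_i P[A_i] ≤ 22·p = 22·(1/66) = 1/3.
Numerically: 1/3 ≈ 0.333333.
Is 1/3 < 1? YES.
Since P[∪ A_i] ≤ 1/3 < 1, the complement has P[∩ A_i^c] ≥ 1 − 1/3 = 2/3 > 0, so some outcome avoids every A_i.

22·p = 1/3 ≈ 0.333333; existence CERTIFIED by the union bound.


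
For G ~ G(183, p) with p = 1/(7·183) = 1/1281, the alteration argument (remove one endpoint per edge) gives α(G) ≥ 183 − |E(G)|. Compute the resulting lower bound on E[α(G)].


E[|E(G)|] = C(183, 2)·p = 16653 · (1/1281) = 13.
E[α(G)] ≥ n − E[|E(G)|] = 183 − 13 = 170.
Numerically: ≈ 170.000000.
(This is only a lower bound; the true E[α(G)] may be larger.)

E[α(G)] ≥ 170 ≈ 170.000000.


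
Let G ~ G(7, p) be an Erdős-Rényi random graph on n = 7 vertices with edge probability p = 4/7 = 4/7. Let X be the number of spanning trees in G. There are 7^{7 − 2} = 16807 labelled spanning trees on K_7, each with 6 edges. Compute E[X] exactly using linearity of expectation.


K_7 has 7^{7 − 2} = 16807 labelled spanning trees.
For each such spanning tree H, let X_H = 1 if all 6 edges of H are present in G. Then P[X_H = 1] = p^{6} = (4/7)^{6} = 4096/117649.
By linearity of expectation: E[X] = Σ_H E[X_H] = 16807 · p^{6} = 16807 · 4096/117649 = 4096/7.
Numerically: E[X] ≈ 585.

E[X] = 16807 · (4/7)^{6} = 4096/7 ≈ 585.


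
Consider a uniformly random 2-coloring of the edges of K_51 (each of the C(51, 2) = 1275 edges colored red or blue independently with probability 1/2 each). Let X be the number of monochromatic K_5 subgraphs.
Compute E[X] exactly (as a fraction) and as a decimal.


Let X = Σ_S X_S over the C(51, 5) = 2349060 subsets S of size 5, where X_S = 1 if the K_5 on S is monochromatic.
For a fixed S, the K_5 on S has C(5, 2) = 10 edges. P[all 10 edges red] = (1/2)^10, and likewise for blue, so P[monochromatic] = 2·(1/2)^10 = 2^{1 − 10} = 1/512.
By linearity of expectation: E[X] = C(51, 5) · 2^{1 − 10} = 2349060 · 1/512 = 587265/128.
Numerically: E[X] ≈ 4588.00781.

E[X] = C(51,5)·2^(1−C(5,2)) = 587265/128 ≈ 4588.00781.


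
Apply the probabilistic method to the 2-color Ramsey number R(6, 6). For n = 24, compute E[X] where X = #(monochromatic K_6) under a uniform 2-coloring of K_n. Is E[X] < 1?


E[X] = C(24, 6) · 2^{1 − 15} = 134596 · 2^{−14} = 134596/16384.
As a reduced fraction: E[X] = 33649/4096 ≈ 8.2150879.
Is E[X] < 1? NO.
Since E[X] ≥ 1, the first-moment bound is inconclusive at n = 24; it does NOT by itself certify R(6, 6) > 24.

E[X] = 33649/4096 ≈ 8.2150879; E[X] ≥ 1; first-moment method inconclusive here.


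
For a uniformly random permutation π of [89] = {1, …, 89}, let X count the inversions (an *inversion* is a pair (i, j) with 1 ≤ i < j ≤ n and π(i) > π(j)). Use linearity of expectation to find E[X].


Write X = Σ X_I over the C(89, 2) = 3916 pairs i < j, with X_I the indicator of one inversion.
There are 3916 indicators.
For each fixed pair i < j, the values π(i) and π(j) are two distinct elements of {1, …, 89} in uniformly random order; by symmetry P[π(i) > π(j)] = 1/2.
By linearity: E[X] = 3916 · (1/2) = C(89, 2) · (1/2) = 3916/2 = 1958 ≈ 1958.00000.

E[X] = 1958 = 1958.00000.


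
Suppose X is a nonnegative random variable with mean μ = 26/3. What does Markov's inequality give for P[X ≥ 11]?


μ = E[X] = 26/3, a = 11.
Markov: P[X ≥ 11] ≤ μ/a = (26/3)/11 = 26/33.
Numerically: ≈ 0.7879.
(Since a = 11 > μ = 8.6667, the bound 26/33 is < 1 and informative.)

P[X ≥ 11] ≤ 26/33 ≈ 0.7879.


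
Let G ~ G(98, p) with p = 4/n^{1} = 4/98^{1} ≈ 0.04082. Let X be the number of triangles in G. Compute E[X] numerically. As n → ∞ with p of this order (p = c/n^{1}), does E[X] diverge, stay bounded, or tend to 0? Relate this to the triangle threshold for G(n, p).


Number of potential triangles: C(98, 3) = 152096.
Each occurs with probability p³ ≈ (0.04082)³ ≈ 6.799888e-05.
By linearity: E[X] = C(98, 3)·p³ ≈ 152096 · 6.799888e-05 ≈ 10.3424.
Here α = 1, so p = 4/n is exactly at the triangle threshold p ~ 1/n. Asymptotically E[X] → c³/6 = 4³/6 = 32/3 ≈ 10.6667, a bounded constant. In this regime the triangle count is asymptotically Poisson(c³/6).

E[X] ≈ 10.3424; in regime p = Θ(1/n^{1}) E[X] stays bounded (at the triangle threshold p ~ 1/n).


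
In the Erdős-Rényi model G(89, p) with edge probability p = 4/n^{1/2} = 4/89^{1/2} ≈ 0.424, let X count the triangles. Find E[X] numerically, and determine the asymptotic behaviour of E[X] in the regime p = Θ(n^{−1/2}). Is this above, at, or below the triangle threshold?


Number of potential triangles: C(89, 3) = 113564.
Each occurs with probability p³ ≈ (0.424)³ ≈ 7.62246e-02.
By linearity: E[X] = C(89, 3)·p³ ≈ 113564 · 7.62246e-02 ≈ 8656.367.
Since α = 1/2 < 1, p = c/n^{1/2} ≫ 1/n is above the triangle threshold p ~ 1/n. Asymptotically E[X] ~ (c³/6)·n^{3(1−α)} = (4³/6)·n^{1.5} → ∞; triangles are abundant w.h.p.

E[X] ≈ 8656.367; in regime p = Θ(1/n^{1/2}) E[X] diverges (above the triangle threshold p ~ 1/n).


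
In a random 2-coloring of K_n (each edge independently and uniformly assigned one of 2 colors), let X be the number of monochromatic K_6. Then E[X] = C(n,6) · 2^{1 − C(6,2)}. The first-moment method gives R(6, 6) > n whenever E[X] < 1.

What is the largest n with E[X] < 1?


We need C(n, 6) · 2^{1 − 15} < 1, i.e. C(n, 6) < 2^{15 − 1} = 16384.
Check values of n near the boundary:
  n = 11: C(11, 6) = 462; 462 < 16384? YES
  n = 12: C(12, 6) = 924; 924 < 16384? YES
  n = 13: C(13, 6) = 1716; 1716 < 16384? YES
  n = 14: C(14, 6) = 3003; 3003 < 16384? YES
  n = 15: C(15, 6) = 5005; 5005 < 16384? YES
  n = 16: C(16, 6) = 8008; 8008 < 16384? YES
  n = 17: C(17, 6) = 12376; 12376 < 16384? YES
  n = 18: C(18, 6) = 18564; 18564 < 16384? NO
The largest n with C(n, 6) < 16384 is n = 17 (where E[X] = 1547/2048 ≈ 0.7554). Hence R(6, 6) > 17, i.e. R(6, 6) ≥ 18.

Largest n = 17; hence R(6, 6) > 17.


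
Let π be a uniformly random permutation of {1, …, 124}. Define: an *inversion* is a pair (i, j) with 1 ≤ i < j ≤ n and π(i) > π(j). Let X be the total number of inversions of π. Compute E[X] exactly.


Write X = Σ X_I over the C(124, 2) = 7626 pairs i < j, with X_I the indicator of one inversion.
There are 7626 indicators.
For each fixed pair i < j, the values π(i) and π(j) are two distinct elements of {1, …, 124} in uniformly random order; by symmetry P[π(i) > π(j)] = 1/2.
By linearity: E[X] = 7626 · (1/2) = C(124, 2) · (1/2) = 7626/2 = 3813 ≈ 3813.000.

E[X] = 3813 = 3813.000.


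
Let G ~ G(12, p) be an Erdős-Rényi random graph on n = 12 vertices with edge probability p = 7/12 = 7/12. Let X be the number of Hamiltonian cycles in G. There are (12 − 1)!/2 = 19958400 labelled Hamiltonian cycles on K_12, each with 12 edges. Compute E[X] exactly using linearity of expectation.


K_12 has (12 − 1)!/2 = 19958400 labelled Hamiltonian cycles.
For each such Hamiltonian cycle H, let X_H = 1 if all 12 edges of H are present in G. Then P[X_H = 1] = p^{12} = (7/12)^{12} = 13841287201/8916100448256.
By linearity of expectation: E[X] = Σ_H E[X_H] = 19958400 · p^{12} = 19958400 · 13841287201/8916100448256 = 26644477861925/859963392.
Numerically: E[X] ≈ 3.1e+04.

E[X] = 19958400 · (7/12)^{12} = 26644477861925/859963392 ≈ 3.1e+04.


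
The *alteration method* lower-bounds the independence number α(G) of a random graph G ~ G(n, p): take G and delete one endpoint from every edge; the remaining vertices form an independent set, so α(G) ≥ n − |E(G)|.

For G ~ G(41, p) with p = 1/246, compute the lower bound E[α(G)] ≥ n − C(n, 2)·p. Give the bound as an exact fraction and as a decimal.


E[|E(G)|] = C(41, 2)·p = 820 · (1/246) = 10/3.
E[α(G)] ≥ n − E[|E(G)|] = 41 − 10/3 = 113/3.
Numerically: ≈ 37.667.
(This is only a lower bound; the true E[α(G)] may be larger.)

E[α(G)] ≥ 113/3 ≈ 37.667.


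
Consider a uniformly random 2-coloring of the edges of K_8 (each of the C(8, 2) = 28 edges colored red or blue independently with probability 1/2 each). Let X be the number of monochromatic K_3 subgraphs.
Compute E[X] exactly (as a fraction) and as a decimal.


Let X = Σ_S X_S over the C(8, 3) = 56 subsets S of size 3, where X_S = 1 if the K_3 on S is monochromatic.
For a fixed S, the K_3 on S has C(3, 2) = 3 edges. P[all 3 edges red] = (1/2)^3, and likewise for blue, so P[monochromatic] = 2·(1/2)^3 = 2^{1 − 3} = 1/4.
By linearity of expectation: E[X] = C(8, 3) · 2^{1 − 3} = 56 · 1/4 = 14.
Numerically: E[X] ≈ 14.000.

E[X] = C(8,3)·2^(1−C(3,2)) = 14 ≈ 14.000.


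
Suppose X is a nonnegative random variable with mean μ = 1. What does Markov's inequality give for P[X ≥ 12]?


μ = E[X] = 1, a = 12.
Markov: P[X ≥ 12] ≤ μ/a = (1)/12 = 1/12.
Numerically: ≈ 0.083333.
(Since a = 12 > μ = 1.000000, the bound 1/12 is < 1 and informative.)

P[X ≥ 12] ≤ 1/12 ≈ 0.083333.


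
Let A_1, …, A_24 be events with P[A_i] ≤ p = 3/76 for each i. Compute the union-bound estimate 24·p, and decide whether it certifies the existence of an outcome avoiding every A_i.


Union bound: P[∪_{i=1}^{24} A_i] ≤ Σ_i P[A_i] ≤ 24·p = 24·(3/76) = 18/19.
Numerically: 18/19 ≈ 0.9474.
Is 18/19 < 1? YES.
Since P[∪ A_i] ≤ 18/19 < 1, the complement has P[∩ A_i^c] ≥ 1 − 18/19 = 1/19 > 0, so some outcome avoids every A_i.

24·p = 18/19 ≈ 0.9474; existence CERTIFIED by the union bound.


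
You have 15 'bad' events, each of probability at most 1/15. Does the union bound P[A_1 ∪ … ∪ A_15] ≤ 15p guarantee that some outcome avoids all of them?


Union bound: P[∪_{i=1}^{15} A_i] ≤ Σ_i P[A_i] ≤ 15·p = 15·(1/15) = 1.
Numerically: 1 ≈ 1.0000000.
Is 1 < 1? NO.
Since the bound 1 is ≥ 1, the union bound is uninformative here; it does NOT by itself certify existence.

15·p = 1 ≈ 1.0000000; existence NOT certified by the union bound.


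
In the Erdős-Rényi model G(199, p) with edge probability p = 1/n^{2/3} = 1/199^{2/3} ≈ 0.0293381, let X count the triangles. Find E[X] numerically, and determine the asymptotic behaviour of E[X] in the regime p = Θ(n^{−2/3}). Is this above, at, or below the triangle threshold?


Number of potential triangles: C(199, 3) = 1293699.
Each occurs with probability p³ ≈ (0.0293381)³ ≈ 2.52518876e-05.
By linearity: E[X] = C(199, 3)·p³ ≈ 1293699 · 2.52518876e-05 ≈ 32.668342.
Since α = 2/3 < 1, p = c/n^{2/3} ≫ 1/n is above the triangle threshold p ~ 1/n. Asymptotically E[X] ~ (c³/6)·n^{3(1−α)} = (1³/6)·n^{1} → ∞; triangles are abundant w.h.p.

E[X] ≈ 32.668342; in regime p = Θ(1/n^{2/3}) E[X] diverges (above the triangle threshold p ~ 1/n).


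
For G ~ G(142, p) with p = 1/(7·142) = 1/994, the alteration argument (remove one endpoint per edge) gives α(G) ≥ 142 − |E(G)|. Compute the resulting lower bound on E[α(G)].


E[|E(G)|] = C(142, 2)·p = 10011 · (1/994) = 141/14.
E[α(G)] ≥ n − E[|E(G)|] = 142 − 141/14 = 1847/14.
Numerically: ≈ 131.9286.
(This is only a lower bound; the true E[α(G)] may be larger.)

E[α(G)] ≥ 1847/14 ≈ 131.9286.


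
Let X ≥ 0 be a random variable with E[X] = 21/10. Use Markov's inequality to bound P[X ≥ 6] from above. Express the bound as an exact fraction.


μ = E[X] = 21/10, a = 6.
Markov: P[X ≥ 6] ≤ μ/a = (21/10)/6 = 7/20.
Numerically: ≈ 0.3500.
(Since a = 6 > μ = 2.1000, the bound 7/20 is < 1 and informative.)

P[X ≥ 6] ≤ 7/20 ≈ 0.3500.


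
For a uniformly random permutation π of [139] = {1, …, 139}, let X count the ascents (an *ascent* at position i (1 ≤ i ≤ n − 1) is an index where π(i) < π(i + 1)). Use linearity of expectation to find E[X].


Write X = Σ X_I over i = 1, …, 138, with X_I the indicator of one ascent.
There are 138 indicators.
For each fixed i, the pair (π(i), π(i+1)) is a uniformly random ordered pair of distinct values from {1, …, 139}; by symmetry P[π(i) < π(i+1)] = 1/2.
By linearity: E[X] = 138 · (1/2) = (139 − 1) · (1/2) = 69 ≈ 69.000000.

E[X] = 69 = 69.000000.


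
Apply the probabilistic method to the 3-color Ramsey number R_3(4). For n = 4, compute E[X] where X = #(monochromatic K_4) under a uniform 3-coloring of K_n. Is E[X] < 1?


E[X] = C(4, 4) · 3^{1 − 6} = 1 · 3^{−5} = 1/243.
As a reduced fraction: E[X] = 1/243 ≈ 0.0041.
Is E[X] < 1? YES.
Since E[X] < 1, there exists a 3-coloring of K_{4} with no monochromatic K_4; hence R_3(4) > 4.

E[X] = 1/243 ≈ 0.0041; E[X] < 1, so R_3(4) > 4.


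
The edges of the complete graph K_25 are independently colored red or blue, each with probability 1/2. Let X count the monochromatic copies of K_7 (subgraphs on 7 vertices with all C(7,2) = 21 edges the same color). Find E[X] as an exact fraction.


Let X = Σ_S X_S over the C(25, 7) = 480700 subsets S of size 7, where X_S = 1 if the K_7 on S is monochromatic.
For a fixed S, the K_7 on S has C(7, 2) = 21 edges. P[all 21 edges red] = (1/2)^21, and likewise for blue, so P[monochromatic] = 2·(1/2)^21 = 2^{1 − 21} = 1/1048576.
By linearity of expectation: E[X] = C(25, 7) · 2^{1 − 21} = 480700 · 1/1048576 = 120175/262144.
Numerically: E[X] ≈ 0.458431.

E[X] = C(25,7)·2^(1−C(7,2)) = 120175/262144 ≈ 0.458431.


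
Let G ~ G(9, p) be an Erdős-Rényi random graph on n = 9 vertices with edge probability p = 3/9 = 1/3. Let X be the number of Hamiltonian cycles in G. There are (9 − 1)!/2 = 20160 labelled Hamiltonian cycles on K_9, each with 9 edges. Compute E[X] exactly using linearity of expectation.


K_9 has (9 − 1)!/2 = 20160 labelled Hamiltonian cycles.
For each such Hamiltonian cycle H, let X_H = 1 if all 9 edges of H are present in G. Then P[X_H = 1] = p^{9} = (1/3)^{9} = 1/19683.
By linearity of expectation: E[X] = Σ_H E[X_H] = 20160 · p^{9} = 20160 · 1/19683 = 2240/2187.
Numerically: E[X] ≈ 1.0242.

E[X] = 20160 · (1/3)^{9} = 2240/2187 ≈ 1.0242.


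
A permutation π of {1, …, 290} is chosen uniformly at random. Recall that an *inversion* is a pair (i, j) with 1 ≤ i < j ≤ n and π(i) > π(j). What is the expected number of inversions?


Write X = Σ X_I over the C(290, 2) = 41905 pairs i < j, with X_I the indicator of one inversion.
There are 41905 indicators.
For each fixed pair i < j, the values π(i) and π(j) are two distinct elements of {1, …, 290} in uniformly random order; by symmetry P[π(i) > π(j)] = 1/2.
By linearity: E[X] = 41905 · (1/2) = C(290, 2) · (1/2) = 41905/2 = 41905/2 ≈ 20952.500000.

E[X] = 41905/2 = 20952.500000.


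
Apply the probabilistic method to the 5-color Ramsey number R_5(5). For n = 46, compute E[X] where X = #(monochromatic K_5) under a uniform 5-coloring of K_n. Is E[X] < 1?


E[X] = C(46, 5) · 5^{1 − 10} = 1370754 · 5^{−9} = 1370754/1953125.
As a reduced fraction: E[X] = 1370754/1953125 ≈ 0.702.
Is E[X] < 1? YES.
Since E[X] < 1, there exists a 5-coloring of K_{46} with no monochromatic K_5; hence R_5(5) > 46.

E[X] = 1370754/1953125 ≈ 0.702; E[X] < 1, so R_5(5) > 46.


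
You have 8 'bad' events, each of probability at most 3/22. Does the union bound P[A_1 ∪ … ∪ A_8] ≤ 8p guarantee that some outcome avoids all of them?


Union bound: P[∪_{i=1}^{8} A_i] ≤ Σ_i P[A_i] ≤ 8·p = 8·(3/22) = 12/11.
Numerically: 12/11 ≈ 1.091.
Is 12/11 < 1? NO.
Since the bound 12/11 is ≥ 1, the union bound is uninformative here; it does NOT by itself certify existence.

8·p = 12/11 ≈ 1.091; existence NOT certified by the union bound.


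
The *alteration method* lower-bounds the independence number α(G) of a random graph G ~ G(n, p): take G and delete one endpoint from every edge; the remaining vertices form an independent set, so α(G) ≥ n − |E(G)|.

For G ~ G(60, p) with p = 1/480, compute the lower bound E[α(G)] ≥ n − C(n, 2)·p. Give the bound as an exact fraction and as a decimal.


E[|E(G)|] = C(60, 2)·p = 1770 · (1/480) = 59/16.
E[α(G)] ≥ n − E[|E(G)|] = 60 − 59/16 = 901/16.
Numerically: ≈ 56.3125.
(This is only a lower bound; the true E[α(G)] may be larger.)

E[α(G)] ≥ 901/16 ≈ 56.3125.


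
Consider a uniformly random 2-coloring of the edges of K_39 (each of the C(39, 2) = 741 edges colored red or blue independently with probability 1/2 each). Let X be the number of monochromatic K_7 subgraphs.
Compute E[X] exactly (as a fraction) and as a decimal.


Let X = Σ_S X_S over the C(39, 7) = 15380937 subsets S of size 7, where X_S = 1 if the K_7 on S is monochromatic.
For a fixed S, the K_7 on S has C(7, 2) = 21 edges. P[all 21 edges red] = (1/2)^21, and likewise for blue, so P[monochromatic] = 2·(1/2)^21 = 2^{1 − 21} = 1/1048576.
Summing: E[X] = C(39, 7) · 2^{1 − 21} = 15380937 · 1/1048576 = 15380937/1048576.
Numerically: E[X] ≈ 14.668405.

E[X] = C(39,7)·2^(1−C(7,2)) = 15380937/1048576 ≈ 14.668405.


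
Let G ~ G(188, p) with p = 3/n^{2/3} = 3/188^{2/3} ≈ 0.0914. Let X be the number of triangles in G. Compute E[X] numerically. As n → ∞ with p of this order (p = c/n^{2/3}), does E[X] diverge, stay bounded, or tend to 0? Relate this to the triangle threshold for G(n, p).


Number of potential triangles: C(188, 3) = 1089836.
Each occurs with probability p³ ≈ (0.0914)³ ≈ 7.63920e-04.
By linearity: E[X] = C(188, 3)·p³ ≈ 1089836 · 7.63920e-04 ≈ 832.548.
Since α = 2/3 < 1, p = c/n^{2/3} ≫ 1/n is above the triangle threshold p ~ 1/n. Asymptotically E[X] ~ (c³/6)·n^{3(1−α)} = (3³/6)·n^{1} → ∞; triangles are abundant w.h.p.

E[X] ≈ 832.548; in regime p = Θ(1/n^{2/3}) E[X] diverges (above the triangle threshold p ~ 1/n).


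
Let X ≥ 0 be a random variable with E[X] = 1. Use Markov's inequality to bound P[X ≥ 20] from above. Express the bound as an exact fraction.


μ = E[X] = 1, a = 20.
Markov: P[X ≥ 20] ≤ μ/a = (1)/20 = 1/20.
Numerically: ≈ 0.050.
(Since a = 20 > μ = 1.000, the bound 1/20 is < 1 and informative.)

P[X ≥ 20] ≤ 1/20 ≈ 0.050.


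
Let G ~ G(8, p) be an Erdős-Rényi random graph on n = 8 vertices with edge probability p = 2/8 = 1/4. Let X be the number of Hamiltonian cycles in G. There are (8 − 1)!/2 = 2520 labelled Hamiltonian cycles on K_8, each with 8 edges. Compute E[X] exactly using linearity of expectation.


K_8 has (8 − 1)!/2 = 2520 labelled Hamiltonian cycles.
For each such Hamiltonian cycle H, let X_H = 1 if all 8 edges of H are present in G. Then P[X_H = 1] = p^{8} = (1/4)^{8} = 1/65536.
By linearity of expectation: E[X] = Σ_H E[X_H] = 2520 · p^{8} = 2520 · 1/65536 = 315/8192.
Numerically: E[X] ≈ 0.0384521.

E[X] = 2520 · (1/4)^{8} = 315/8192 ≈ 0.0384521.


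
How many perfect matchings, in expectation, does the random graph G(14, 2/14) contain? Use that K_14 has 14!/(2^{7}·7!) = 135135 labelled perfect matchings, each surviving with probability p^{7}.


K_14 has 14!/(2^{7}·7!) = 135135 labelled perfect matchings.
For each such perfect matching H, let X_H = 1 if all 7 edges of H are present in G. Then P[X_H = 1] = p^{7} = (1/7)^{7} = 1/823543.
Summing the indicators: E[X] = Σ_H E[X_H] = 135135 · p^{7} = 135135 · 1/823543 = 19305/117649.
Numerically: E[X] ≈ 0.16409.

E[X] = 135135 · (1/7)^{7} = 19305/117649 ≈ 0.16409.


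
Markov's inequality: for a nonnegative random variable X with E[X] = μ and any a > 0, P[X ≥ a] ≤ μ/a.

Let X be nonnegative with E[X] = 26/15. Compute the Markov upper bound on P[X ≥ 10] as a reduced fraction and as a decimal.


μ = E[X] = 26/15, a = 10.
Markov: P[X ≥ 10] ≤ μ/a = (26/15)/10 = 13/75.
Numerically: ≈ 0.17333.
(Since a = 10 > μ = 1.73333, the bound 13/75 is < 1 and informative.)

P[X ≥ 10] ≤ 13/75 ≈ 0.17333.


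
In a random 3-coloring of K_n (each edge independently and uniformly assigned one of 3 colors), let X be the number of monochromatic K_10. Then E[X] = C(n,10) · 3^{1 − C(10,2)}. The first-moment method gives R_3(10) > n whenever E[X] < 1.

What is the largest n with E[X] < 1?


We need C(n, 10) · 3^{1 − 45} < 1, i.e. C(n, 10) < 3^{45 − 1} = 984770902183611232881.
Check values of n near the boundary:
  n = 569: C(569, 10) = 905357721286137524328; 905357721286137524328 < 984770902183611232881? YES
  n = 570: C(570, 10) = 921524823451961408691; 921524823451961408691 < 984770902183611232881? YES
  n = 571: C(571, 10) = 937951290893172842001; 937951290893172842001 < 984770902183611232881? YES
  n = 572: C(572, 10) = 954640815642161682606; 954640815642161682606 < 984770902183611232881? YES
  n = 573: C(573, 10) = 971597135635805762226; 971597135635805762226 < 984770902183611232881? YES
  n = 574: C(574, 10) = 988824035203816502691; 988824035203816502691 < 984770902183611232881? NO
  n = 575: C(575, 10) = 1006325345561406175305; 1006325345561406175305 < 984770902183611232881? NO
The largest n with C(n, 10) < 984770902183611232881 is n = 573 (where E[X] = 35985079097622435638/36472996377170786403 ≈ 0.986623). Hence R_3(10) > 573, i.e. R_3(10) ≥ 574.

Largest n = 573; hence R_3(10) > 573.


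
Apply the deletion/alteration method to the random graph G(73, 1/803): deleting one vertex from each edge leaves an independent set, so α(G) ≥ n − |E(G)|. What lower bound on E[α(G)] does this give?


E[|E(G)|] = C(73, 2)·p = 2628 · (1/803) = 36/11.
E[α(G)] ≥ n − E[|E(G)|] = 73 − 36/11 = 767/11.
Numerically: ≈ 69.7273.
(This is only a lower bound; the true E[α(G)] may be larger.)

E[α(G)] ≥ 767/11 ≈ 69.7273.


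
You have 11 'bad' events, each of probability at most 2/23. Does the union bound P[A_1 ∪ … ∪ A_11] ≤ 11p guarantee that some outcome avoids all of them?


Union bound: P[∪_{i=1}^{11} A_i] ≤ Σ_i P[A_i] ≤ 11·p = 11·(2/23) = 22/23.
Numerically: 22/23 ≈ 0.956522.
Is 22/23 < 1? YES.
Since P[∪ A_i] ≤ 22/23 < 1, the complement has P[∩ A_i^c] ≥ 1 − 22/23 = 1/23 > 0, so some outcome avoids every A_i.

11·p = 22/23 ≈ 0.956522; existence CERTIFIED by the union bound.


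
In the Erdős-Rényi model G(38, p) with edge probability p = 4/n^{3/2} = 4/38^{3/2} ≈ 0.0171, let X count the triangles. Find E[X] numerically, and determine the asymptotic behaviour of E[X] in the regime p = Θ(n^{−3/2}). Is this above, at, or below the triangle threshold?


Number of potential triangles: C(38, 3) = 8436.
Each occurs with probability p³ ≈ (0.0171)³ ≈ 4.97913e-06.
By linearity: E[X] = C(38, 3)·p³ ≈ 8436 · 4.97913e-06 ≈ 0.042.
Since α = 3/2 > 1, p = c/n^{3/2} = o(1/n) is below the triangle threshold p ~ 1/n. Asymptotically E[X] ~ (c³/6)·n^{3(1−α)} = (4³/6)·n^{-1.5} → 0, so by Markov's inequality G has no triangles w.h.p.

E[X] ≈ 0.042; in regime p = Θ(1/n^{3/2}) E[X] tends to 0 (below the triangle threshold p ~ 1/n).


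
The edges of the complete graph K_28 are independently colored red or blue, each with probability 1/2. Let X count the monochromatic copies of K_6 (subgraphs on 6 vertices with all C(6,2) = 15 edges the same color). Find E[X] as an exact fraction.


Let X = Σ_S X_S over the C(28, 6) = 376740 subsets S of size 6, where X_S = 1 if the K_6 on S is monochromatic.
For a fixed S, the K_6 on S has C(6, 2) = 15 edges. P[all 15 edges red] = (1/2)^15, and likewise for blue, so P[monochromatic] = 2·(1/2)^15 = 2^{1 − 15} = 1/16384.
Summing: E[X] = C(28, 6) · 2^{1 − 15} = 376740 · 1/16384 = 94185/4096.
Numerically: E[X] ≈ 22.99438.

E[X] = C(28,6)·2^(1−C(6,2)) = 94185/4096 ≈ 22.99438.


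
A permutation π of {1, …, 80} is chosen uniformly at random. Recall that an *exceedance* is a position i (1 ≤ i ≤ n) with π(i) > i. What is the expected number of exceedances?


Write X = Σ_{i=1}^{80} X_i, where X_i = 1_{π(i) > i}.
For each fixed i, π(i) is uniform over {1, …, 80} (marginal of a uniform permutation), so P[π(i) > i] = (n − i)/n. Summing: Σ_{i=1}^{80} (n − i)/n = (0 + 1 + … + 79)/80 = 80(80 − 1)/(2·80) = (80 − 1)/2.
Hence E[X] = Σ_{i=1}^{80} (80 − i)/80 = 79/2 ≈ 39.500000.

E[X] = 79/2 = 39.500000.


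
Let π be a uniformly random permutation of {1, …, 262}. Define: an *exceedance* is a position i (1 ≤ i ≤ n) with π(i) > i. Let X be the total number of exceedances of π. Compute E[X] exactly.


Write X = Σ_{i=1}^{262} X_i, where X_i = 1_{π(i) > i}.
For each fixed i, π(i) is uniform over {1, …, 262} (marginal of a uniform permutation), so P[π(i) > i] = (n − i)/n. Summing: Σ_{i=1}^{262} (n − i)/n = (0 + 1 + … + 261)/262 = 262(262 − 1)/(2·262) = (262 − 1)/2.
Hence E[X] = Σ_{i=1}^{262} (262 − i)/262 = 261/2 ≈ 130.50000.

E[X] = 261/2 = 130.50000.


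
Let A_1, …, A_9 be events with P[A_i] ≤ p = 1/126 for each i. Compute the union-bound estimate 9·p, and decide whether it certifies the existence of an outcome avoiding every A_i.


Union bound: P[∪_{i=1}^{9} A_i] ≤ Σ_i P[A_i] ≤ 9·p = 9·(1/126) = 1/14.
Numerically: 1/14 ≈ 0.0714286.
Is 1/14 < 1? YES.
Since P[∪ A_i] ≤ 1/14 < 1, the complement has P[∩ A_i^c] ≥ 1 − 1/14 = 13/14 > 0, so some outcome avoids every A_i.

9·p = 1/14 ≈ 0.0714286; existence CERTIFIED by the union bound.


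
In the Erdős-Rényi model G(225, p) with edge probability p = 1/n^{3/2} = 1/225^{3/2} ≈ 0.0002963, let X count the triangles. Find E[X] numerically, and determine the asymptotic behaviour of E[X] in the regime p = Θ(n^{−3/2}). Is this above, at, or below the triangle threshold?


Number of potential triangles: C(225, 3) = 1873200.
Each occurs with probability p³ ≈ (0.0002963)³ ≈ 2.6012295e-11.
By linearity: E[X] = C(225, 3)·p³ ≈ 1873200 · 2.6012295e-11 ≈ 0.00005.
Since α = 3/2 > 1, p = c/n^{3/2} = o(1/n) is below the triangle threshold p ~ 1/n. Asymptotically E[X] ~ (c³/6)·n^{3(1−α)} = (1³/6)·n^{-1.5} → 0, so by Markov's inequality G has no triangles w.h.p.

E[X] ≈ 0.00005; in regime p = Θ(1/n^{3/2}) E[X] tends to 0 (below the triangle threshold p ~ 1/n).


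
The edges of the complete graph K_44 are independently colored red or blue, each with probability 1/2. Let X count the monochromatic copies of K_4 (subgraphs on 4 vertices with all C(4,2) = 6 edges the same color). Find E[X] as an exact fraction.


Let X = Σ_S X_S over the C(44, 4) = 135751 subsets S of size 4, where X_S = 1 if the K_4 on S is monochromatic.
For a fixed S, the K_4 on S has C(4, 2) = 6 edges. P[all 6 edges red] = (1/2)^6, and likewise for blue, so P[monochromatic] = 2·(1/2)^6 = 2^{1 − 6} = 1/32.
By linearity of expectation: E[X] = C(44, 4) · 2^{1 − 6} = 135751 · 1/32 = 135751/32.
Numerically: E[X] ≈ 4242.2188.

E[X] = C(44,4)·2^(1−C(4,2)) = 135751/32 ≈ 4242.2188.


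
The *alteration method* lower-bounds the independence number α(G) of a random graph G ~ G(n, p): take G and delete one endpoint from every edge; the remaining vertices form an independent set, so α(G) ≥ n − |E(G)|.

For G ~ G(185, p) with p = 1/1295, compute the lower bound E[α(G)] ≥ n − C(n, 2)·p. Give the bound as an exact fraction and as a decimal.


E[|E(G)|] = C(185, 2)·p = 17020 · (1/1295) = 92/7.
E[α(G)] ≥ n − E[|E(G)|] = 185 − 92/7 = 1203/7.
Numerically: ≈ 171.857.
(This is only a lower bound; the true E[α(G)] may be larger.)

E[α(G)] ≥ 1203/7 ≈ 171.857.


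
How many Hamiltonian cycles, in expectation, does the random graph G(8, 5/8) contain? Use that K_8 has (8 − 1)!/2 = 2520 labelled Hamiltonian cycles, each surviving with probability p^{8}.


K_8 has (8 − 1)!/2 = 2520 labelled Hamiltonian cycles.
For each such Hamiltonian cycle H, let X_H = 1 if all 8 edges of H are present in G. Then P[X_H = 1] = p^{8} = (5/8)^{8} = 390625/16777216.
By linearity: E[X] = Σ_H E[X_H] = 2520 · p^{8} = 2520 · 390625/16777216 = 123046875/2097152.
Numerically: E[X] ≈ 58.7.

E[X] = 2520 · (5/8)^{8} = 123046875/2097152 ≈ 58.7.


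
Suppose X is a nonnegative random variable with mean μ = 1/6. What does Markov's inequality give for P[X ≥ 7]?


μ = E[X] = 1/6, a = 7.
Markov: P[X ≥ 7] ≤ μ/a = (1/6)/7 = 1/42.
Numerically: ≈ 0.02381.
(Since a = 7 > μ = 0.16667, the bound 1/42 is < 1 and informative.)

P[X ≥ 7] ≤ 1/42 ≈ 0.02381.


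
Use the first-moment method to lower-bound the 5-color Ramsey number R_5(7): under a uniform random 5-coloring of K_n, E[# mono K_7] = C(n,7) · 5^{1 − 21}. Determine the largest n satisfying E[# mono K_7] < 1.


We need C(n, 7) · 5^{1 − 21} < 1, i.e. C(n, 7) < 5^{21 − 1} = 95367431640625.
Check values of n near the boundary:
  n = 336: C(336, 7) = 90079147136880; 90079147136880 < 95367431640625? YES
  n = 337: C(337, 7) = 91989916924632; 91989916924632 < 95367431640625? YES
  n = 338: C(338, 7) = 93935323022736; 93935323022736 < 95367431640625? YES
  n = 339: C(339, 7) = 95915887062372; 95915887062372 < 95367431640625? NO
  n = 340: C(340, 7) = 97932136940560; 97932136940560 < 95367431640625? NO
  n = 341: C(341, 7) = 99984606876440; 99984606876440 < 95367431640625? NO
The largest n with C(n, 7) < 95367431640625 is n = 338 (where E[X] = 93935323022736/95367431640625 ≈ 0.9850). Hence R_5(7) > 338, i.e. R_5(7) ≥ 339.

Largest n = 338; hence R_5(7) > 338.


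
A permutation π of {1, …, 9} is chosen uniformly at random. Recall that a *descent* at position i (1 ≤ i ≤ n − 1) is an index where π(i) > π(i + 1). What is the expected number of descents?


Write X = Σ X_I over i = 1, …, 8, with X_I the indicator of one descent.
There are 8 indicators.
For each fixed i, the pair (π(i), π(i+1)) is a uniformly random ordered pair of distinct values from {1, …, 9}; by symmetry P[π(i) > π(i+1)] = 1/2.
By linearity: E[X] = 8 · (1/2) = (9 − 1) · (1/2) = 4 ≈ 4.0000.

E[X] = 4 = 4.0000.


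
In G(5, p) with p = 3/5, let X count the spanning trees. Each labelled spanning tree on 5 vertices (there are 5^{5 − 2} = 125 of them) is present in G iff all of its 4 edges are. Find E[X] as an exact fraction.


K_5 has 5^{5 − 2} = 125 labelled spanning trees.
For each such spanning tree H, let X_H = 1 if all 4 edges of H are present in G. Then P[X_H = 1] = p^{4} = (3/5)^{4} = 81/625.
By linearity: E[X] = Σ_H E[X_H] = 125 · p^{4} = 125 · 81/625 = 81/5.
Numerically: E[X] ≈ 16.2.

E[X] = 125 · (3/5)^{4} = 81/5 ≈ 16.2.


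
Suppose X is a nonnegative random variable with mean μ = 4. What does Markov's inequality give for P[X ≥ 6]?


μ = E[X] = 4, a = 6.
Markov: P[X ≥ 6] ≤ μ/a = (4)/6 = 2/3.
Numerically: ≈ 0.667.
(Since a = 6 > μ = 4.000, the bound 2/3 is < 1 and informative.)

P[X ≥ 6] ≤ 2/3 ≈ 0.667.


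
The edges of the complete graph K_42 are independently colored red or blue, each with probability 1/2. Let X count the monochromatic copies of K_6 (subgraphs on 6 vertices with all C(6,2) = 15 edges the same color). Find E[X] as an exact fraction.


Let X = Σ_S X_S over the C(42, 6) = 5245786 subsets S of size 6, where X_S = 1 if the K_6 on S is monochromatic.
For a fixed S, the K_6 on S has C(6, 2) = 15 edges. P[all 15 edges red] = (1/2)^15, and likewise for blue, so P[monochromatic] = 2·(1/2)^15 = 2^{1 − 15} = 1/16384.
By linearity: E[X] = C(42, 6) · 2^{1 − 15} = 5245786 · 1/16384 = 2622893/8192.
Numerically: E[X] ≈ 320.1774.

E[X] = C(42,6)·2^(1−C(6,2)) = 2622893/8192 ≈ 320.1774.


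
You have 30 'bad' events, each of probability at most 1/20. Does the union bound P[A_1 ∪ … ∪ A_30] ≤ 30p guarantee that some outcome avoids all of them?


Union bound: P[∪_{i=1}^{30} A_i] ≤ Σ_i P[A_i] ≤ 30·p = 30·(1/20) = 3/2.
Numerically: 3/2 ≈ 1.500000.
Is 3/2 < 1? NO.
Since the bound 3/2 is ≥ 1, the union bound is uninformative here; it does NOT by itself certify existence.

30·p = 3/2 ≈ 1.500000; existence NOT certified by the union bound.


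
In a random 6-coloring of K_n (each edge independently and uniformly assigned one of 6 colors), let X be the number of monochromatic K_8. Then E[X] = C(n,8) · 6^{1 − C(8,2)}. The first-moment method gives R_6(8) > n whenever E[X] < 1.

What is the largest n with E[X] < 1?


We need C(n, 8) · 6^{1 − 28} < 1, i.e. C(n, 8) < 6^{28 − 1} = 1023490369077469249536.
Check values of n near the boundary:
  n = 1589: C(1589, 8) = 990389025825605844438; 990389025825605844438 < 1023490369077469249536? YES
  n = 1590: C(1590, 8) = 995397314198933813310; 995397314198933813310 < 1023490369077469249536? YES
  n = 1591: C(1591, 8) = 1000427749141189953870; 1000427749141189953870 < 1023490369077469249536? YES
  n = 1592: C(1592, 8) = 1005480414540892933435; 1005480414540892933435 < 1023490369077469249536? YES
  n = 1593: C(1593, 8) = 1010555394551193970323; 1010555394551193970323 < 1023490369077469249536? YES
  n = 1594: C(1594, 8) = 1015652773590544255167; 1015652773590544255167 < 1023490369077469249536? YES
  n = 1595: C(1595, 8) = 1020772636343363633895; 1020772636343363633895 < 1023490369077469249536? YES
  n = 1596: C(1596, 8) = 1025915067760710553965; 1025915067760710553965 < 1023490369077469249536? NO
  n = 1597: C(1597, 8) = 1031080153060953275445; 1031080153060953275445 < 1023490369077469249536? NO
  n = 1598: C(1598, 8) = 1036267977730442348529; 1036267977730442348529 < 1023490369077469249536? NO
The largest n with C(n, 8) < 1023490369077469249536 is n = 1595 (where E[X] = 113419181815929292655/113721152119718805504 ≈ 0.9973). Hence R_6(8) > 1595, i.e. R_6(8) ≥ 1596.

Largest n = 1595; hence R_6(8) > 1595.


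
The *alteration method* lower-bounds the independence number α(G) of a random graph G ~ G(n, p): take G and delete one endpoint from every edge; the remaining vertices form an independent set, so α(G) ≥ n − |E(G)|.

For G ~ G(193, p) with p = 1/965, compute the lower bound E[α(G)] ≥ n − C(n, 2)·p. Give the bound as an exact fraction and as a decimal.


E[|E(G)|] = C(193, 2)·p = 18528 · (1/965) = 96/5.
E[α(G)] ≥ n − E[|E(G)|] = 193 − 96/5 = 869/5.
Numerically: ≈ 173.8000.
(This is only a lower bound; the true E[α(G)] may be larger.)

E[α(G)] ≥ 869/5 ≈ 173.8000.


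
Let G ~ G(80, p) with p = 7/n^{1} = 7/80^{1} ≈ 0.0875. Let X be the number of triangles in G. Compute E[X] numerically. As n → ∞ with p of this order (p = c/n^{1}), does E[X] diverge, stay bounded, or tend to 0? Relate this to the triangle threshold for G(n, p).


Number of potential triangles: C(80, 3) = 82160.
Each occurs with probability p³ ≈ (0.0875)³ ≈ 6.699219e-04.
By linearity: E[X] = C(80, 3)·p³ ≈ 82160 · 6.699219e-04 ≈ 55.0408.
Here α = 1, so p = 7/n is exactly at the triangle threshold p ~ 1/n. Asymptotically E[X] → c³/6 = 7³/6 = 343/6 ≈ 57.1667, a bounded constant. In this regime the triangle count is asymptotically Poisson(c³/6).

E[X] ≈ 55.0408; in regime p = Θ(1/n^{1}) E[X] stays bounded (at the triangle threshold p ~ 1/n).


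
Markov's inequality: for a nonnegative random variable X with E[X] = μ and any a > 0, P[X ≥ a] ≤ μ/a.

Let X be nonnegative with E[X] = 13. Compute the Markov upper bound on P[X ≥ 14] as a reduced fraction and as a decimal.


μ = E[X] = 13, a = 14.
Markov: P[X ≥ 14] ≤ μ/a = (13)/14 = 13/14.
Numerically: ≈ 0.929.
(Since a = 14 > μ = 13.000, the bound 13/14 is < 1 and informative.)

P[X ≥ 14] ≤ 13/14 ≈ 0.929.


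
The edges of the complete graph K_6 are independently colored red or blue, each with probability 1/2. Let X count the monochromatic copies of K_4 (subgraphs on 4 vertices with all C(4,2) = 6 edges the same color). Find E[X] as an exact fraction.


Let X = Σ_S X_S over the C(6, 4) = 15 subsets S of size 4, where X_S = 1 if the K_4 on S is monochromatic.
For a fixed S, the K_4 on S has C(4, 2) = 6 edges. P[all 6 edges red] = (1/2)^6, and likewise for blue, so P[monochromatic] = 2·(1/2)^6 = 2^{1 − 6} = 1/32.
Summing: E[X] = C(6, 4) · 2^{1 − 6} = 15 · 1/32 = 15/32.
Numerically: E[X] ≈ 0.4688.

E[X] = C(6,4)·2^(1−C(4,2)) = 15/32 ≈ 0.4688.


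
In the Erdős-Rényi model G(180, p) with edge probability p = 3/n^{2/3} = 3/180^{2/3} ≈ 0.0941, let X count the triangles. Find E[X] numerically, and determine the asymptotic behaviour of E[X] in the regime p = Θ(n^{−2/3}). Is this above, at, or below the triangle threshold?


Number of potential triangles: C(180, 3) = 955860.
Each occurs with probability p³ ≈ (0.0941)³ ≈ 8.33333e-04.
By linearity: E[X] = C(180, 3)·p³ ≈ 955860 · 8.33333e-04 ≈ 796.550.
Since α = 2/3 < 1, p = c/n^{2/3} ≫ 1/n is above the triangle threshold p ~ 1/n. Asymptotically E[X] ~ (c³/6)·n^{3(1−α)} = (3³/6)·n^{1} → ∞; triangles are abundant w.h.p.

E[X] ≈ 796.550; in regime p = Θ(1/n^{2/3}) E[X] diverges (above the triangle threshold p ~ 1/n).
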